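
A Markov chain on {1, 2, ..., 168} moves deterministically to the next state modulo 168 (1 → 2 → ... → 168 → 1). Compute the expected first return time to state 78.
E[T_78 | X_0 = 78] = 168

The chain cycles deterministically, so starting at state 78 it returns in exactly 168 steps. Equivalently, the stationary distribution is uniform π_j = 1/168 for every state j, so by Kac's formula E[T_78] = 1/π_78 = 168.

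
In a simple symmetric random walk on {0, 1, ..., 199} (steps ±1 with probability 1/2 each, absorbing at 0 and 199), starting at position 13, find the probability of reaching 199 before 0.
P(hit 199 before 0) = 13/199

Let u_k = P(hit 199 before 0 | start at k). Then u_0 = 0, u_199 = 1, and u_k = u_{k-1}/2 + u_{k+1}/2 for 1 ≤ k ≤ 198. This harmonic recurrence is solved by u_k = k/199, giving u_13 = 13/199.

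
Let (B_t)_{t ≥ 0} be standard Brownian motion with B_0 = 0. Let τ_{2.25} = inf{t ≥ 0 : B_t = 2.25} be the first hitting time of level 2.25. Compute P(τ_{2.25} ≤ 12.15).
P(τ_{2.25} ≤ 12.15) = 2(1 − Φ(2.25/√12.15)) = 2(1 − Φ(0.6455)) ≈ 0.5186

By the reflection principle for standard BM, P(τ_b ≤ t) = 2 · P(B_t ≥ b). Since B_t ~ N(0, t), P(B_t ≥ 2.25) = 1 − Φ(2.25/√t) = 1 − Φ(2.25/√12.15) = 1 − Φ(0.6455) ≈ 0.25930. Doubling: P(τ_{2.25} ≤ 12.15) ≈ 2 · 0.25930 = 0.51860 ≈ 0.5186.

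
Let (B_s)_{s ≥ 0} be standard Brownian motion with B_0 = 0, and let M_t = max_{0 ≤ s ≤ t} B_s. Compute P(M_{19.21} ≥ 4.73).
P(M_{19.21} ≥ 4.73) = 2·P(B_{19.21} ≥ 4.73) = 2(1 − Φ(4.73/√19.21)) ≈ 0.2805

By the reflection principle for Brownian motion, P(M_t ≥ a) = 2 · P(B_t ≥ a) for a ≥ 0. Since B_t ~ N(0, t), P(B_t ≥ 4.73) = 1 − Φ(4.73/√t) = 1 − Φ(4.73/√19.21) = 1 − Φ(1.0792). So
  P(M_{19.21} ≥ 4.73) = 2(1 − Φ(1.0792)) ≈ 0.2805.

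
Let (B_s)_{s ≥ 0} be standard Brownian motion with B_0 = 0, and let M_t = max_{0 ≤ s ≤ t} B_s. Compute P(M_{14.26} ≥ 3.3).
P(M_{14.26} ≥ 3.3) = 2·P(B_{14.26} ≥ 3.3) = 2(1 − Φ(3.3/√14.26)) ≈ 0.3822

By the reflection principle for Brownian motion, P(M_t ≥ a) = 2 · P(B_t ≥ a) for a ≥ 0. Since B_t ~ N(0, t), P(B_t ≥ 3.3) = 1 − Φ(3.3/√t) = 1 − Φ(3.3/√14.26) = 1 − Φ(0.8739). So
  P(M_{14.26} ≥ 3.3) = 2(1 − Φ(0.8739)) ≈ 0.3822.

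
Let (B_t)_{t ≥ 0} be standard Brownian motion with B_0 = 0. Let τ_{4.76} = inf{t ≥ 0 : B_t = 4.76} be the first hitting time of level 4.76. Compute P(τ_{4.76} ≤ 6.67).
P(τ_{4.76} ≤ 6.67) = 2(1 − Φ(4.76/√6.67)) = 2(1 − Φ(1.8431)) ≈ 0.0653

By the reflection principle for standard BM, P(τ_b ≤ t) = 2 · P(B_t ≥ b). Since B_t ~ N(0, t), P(B_t ≥ 4.76) = 1 − Φ(4.76/√t) = 1 − Φ(4.76/√6.67) = 1 − Φ(1.8431) ≈ 0.03266. Doubling: P(τ_{4.76} ≤ 6.67) ≈ 2 · 0.03266 = 0.06532 ≈ 0.0653.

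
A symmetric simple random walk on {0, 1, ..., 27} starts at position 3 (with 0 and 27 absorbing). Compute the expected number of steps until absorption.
E[τ | X_0 = 3] = 72

Let v_k = E[τ | X_0 = k]. Boundary: v_0 = v_27 = 0. Recurrence: v_k = 1 + (v_{k-1} + v_{k+1})/2 for 1 ≤ k ≤ 26. The particular solution to v_k − (v_{k-1} + v_{k+1})/2 = 1 is v_k = −k^2. Adding homogeneous solution A + B k and matching boundaries gives v_k = k (27 − k). Substituting k = 3: v_3 = 3 · 24 = 72.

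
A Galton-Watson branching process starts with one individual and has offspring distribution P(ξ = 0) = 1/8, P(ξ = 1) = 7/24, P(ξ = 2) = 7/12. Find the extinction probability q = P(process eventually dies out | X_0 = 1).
q = 3/14

The pgf is f(s) = 1/8 + 7/24·s + 7/12·s². The extinction probability q is the smallest fixed point of f in [0, 1]. Setting s = f(s):
  7/12·s² + (7/24 − 1)·s + 1/8 = 0
  7/12·s² − (1/8 + 7/12)·s + 1/8 = 0
which factors as (s − 1)·(7/12·s − 1/8) = 0, giving roots s = 1 and s = (1/8)/(7/12) = 3/14.
Mean offspring μ = 7/24 + 2·7/12 = 35/24 > 1 (supercritical), so q < 1. The extinction probability is the smaller root: q = (1/8)/(7/12) = 3/14.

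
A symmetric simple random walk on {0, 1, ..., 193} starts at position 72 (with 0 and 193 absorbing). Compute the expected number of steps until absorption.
E[τ | X_0 = 72] = 8712

Let v_k = E[τ | X_0 = k]. Boundary: v_0 = v_193 = 0. Recurrence: v_k = 1 + (v_{k-1} + v_{k+1})/2 for 1 ≤ k ≤ 192. The particular solution to v_k − (v_{k-1} + v_{k+1})/2 = 1 is v_k = −k^2. Adding homogeneous solution A + B k and matching boundaries gives v_k = k (193 − k). Substituting k = 72: v_72 = 72 · 121 = 8712.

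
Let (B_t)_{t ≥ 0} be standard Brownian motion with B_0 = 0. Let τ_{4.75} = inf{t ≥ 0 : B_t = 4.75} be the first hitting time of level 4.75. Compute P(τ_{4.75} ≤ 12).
P(τ_{4.75} ≤ 12) = 2(1 − Φ(4.75/√12)) = 2(1 − Φ(1.3712)) ≈ 0.1703

By the reflection principle for standard BM, P(τ_b ≤ t) = 2 · P(B_t ≥ b). Since B_t ~ N(0, t), P(B_t ≥ 4.75) = 1 − Φ(4.75/√t) = 1 − Φ(4.75/√12) = 1 − Φ(1.3712) ≈ 0.08516. Doubling: P(τ_{4.75} ≤ 12) ≈ 2 · 0.08516 = 0.17032 ≈ 0.1703.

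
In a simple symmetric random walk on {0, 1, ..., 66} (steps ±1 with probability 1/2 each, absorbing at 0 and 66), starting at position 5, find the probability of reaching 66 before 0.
P(hit 66 before 0) = 5/66

Let u_k = P(hit 66 before 0 | start at k). Then u_0 = 0, u_66 = 1, and u_k = u_{k-1}/2 + u_{k+1}/2 for 1 ≤ k ≤ 65. This harmonic recurrence is solved by u_k = k/66, giving u_5 = 5/66.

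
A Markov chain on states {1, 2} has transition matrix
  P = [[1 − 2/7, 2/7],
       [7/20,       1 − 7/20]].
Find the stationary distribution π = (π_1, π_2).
π_1 = 49/89, π_2 = 40/89

Solve πP = π with π_1 + π_2 = 1. From πP = π: π_1 · (1 − 2/7) + π_2 · 7/20 = π_1 ⇒ π_2 · 7/20 = π_1 · 2/7 ⇒ π_2/π_1 = (2/7)/(7/20) = 40/49. Together with π_1 + π_2 = 1:
  π_1 = (7/20)/(2/7 + 7/20) = (7/20)/(89/140) = 49/89,
  π_2 = (2/7)/(2/7 + 7/20) = (2/7)/(89/140) = 40/89.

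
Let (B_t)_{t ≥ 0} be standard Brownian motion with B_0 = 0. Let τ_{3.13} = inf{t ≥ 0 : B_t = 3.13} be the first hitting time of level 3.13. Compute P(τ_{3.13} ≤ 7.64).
P(τ_{3.13} ≤ 7.64) = 2(1 − Φ(3.13/√7.64)) = 2(1 − Φ(1.1324)) ≈ 0.2575

By the reflection principle for standard BM, P(τ_b ≤ t) = 2 · P(B_t ≥ b). Since B_t ~ N(0, t), P(B_t ≥ 3.13) = 1 − Φ(3.13/√t) = 1 − Φ(3.13/√7.64) = 1 − Φ(1.1324) ≈ 0.12873. Doubling: P(τ_{3.13} ≤ 7.64) ≈ 2 · 0.12873 = 0.25746 ≈ 0.2575.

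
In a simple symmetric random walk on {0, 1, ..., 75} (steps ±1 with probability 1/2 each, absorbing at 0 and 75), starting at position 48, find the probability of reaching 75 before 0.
P(hit 75 before 0) = 48/75 = 16/25

Let u_k = P(hit 75 before 0 | start at k). Then u_0 = 0, u_75 = 1, and u_k = u_{k-1}/2 + u_{k+1}/2 for 1 ≤ k ≤ 74. This harmonic recurrence is solved by u_k = k/75, giving u_48 = 48/75 = 16/25.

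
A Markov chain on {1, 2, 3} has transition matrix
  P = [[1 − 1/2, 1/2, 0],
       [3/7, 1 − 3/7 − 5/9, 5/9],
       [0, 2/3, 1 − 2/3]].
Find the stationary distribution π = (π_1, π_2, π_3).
π = (36/113, 42/113, 35/113)

This is a birth-death chain on three states, which satisfies detailed balance: π_1 · P_{12} = π_2 · P_{21} and π_2 · P_{23} = π_3 · P_{32}.
From π_1 · 1/2 = π_2 · 3/7: π_2/π_1 = (1/2)/(3/7) = 7/6.
From π_2 · 5/9 = π_3 · 2/3: π_3/π_2 = (5/9)/(2/3) = 5/6.
Take π_1 proportional to 1; then unnormalized π = (1, 7/6, 35/36). Normalize by dividing by the sum 113/36:
  π = (36/113, 42/113, 35/113).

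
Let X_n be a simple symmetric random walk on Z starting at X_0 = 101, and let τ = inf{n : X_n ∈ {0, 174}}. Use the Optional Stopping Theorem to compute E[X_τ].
E[X_τ] = 101

X_n is a martingale and τ is a bounded-mean stopping time (indeed τ is finite a.s. with bounded expectation since the walk is in a bounded region). By the OST, E[X_τ] = E[X_0] = 101. Equivalently: E[X_τ] = 174 · P(hit 174 first) + 0 · P(hit 0 first) = 174 · (101/174) = 101.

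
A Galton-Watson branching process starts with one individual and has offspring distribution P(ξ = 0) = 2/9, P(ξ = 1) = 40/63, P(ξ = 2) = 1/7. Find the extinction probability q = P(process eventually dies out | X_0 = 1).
q = 1

Mean offspring μ = 0·2/9 + 1·40/63 + 2·1/7 = 58/63 ≤ 1. For μ ≤ 1 with offspring not concentrated at 1, the Galton-Watson process goes extinct almost surely, so q = 1.
(Algebraic check: The pgf is f(s) = 2/9 + 40/63·s + 1/7·s². The extinction probability q is the smallest fixed point of f in [0, 1]. Setting s = f(s):
  1/7·s² + (40/63 − 1)·s + 2/9 = 0
  1/7·s² − (2/9 + 1/7)·s + 2/9 = 0
which factors as (s − 1)·(1/7·s − 2/9) = 0, giving roots s = 1 and s = (2/9)/(1/7) = 14/9. Since 14/9 ≥ 1, the smallest root in [0, 1] is s = 1.)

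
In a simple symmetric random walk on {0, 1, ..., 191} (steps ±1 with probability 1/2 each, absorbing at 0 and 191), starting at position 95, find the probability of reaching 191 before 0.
P(hit 191 before 0) = 95/191

Let u_k = P(hit 191 before 0 | start at k). Then u_0 = 0, u_191 = 1, and u_k = u_{k-1}/2 + u_{k+1}/2 for 1 ≤ k ≤ 190. This harmonic recurrence is solved by u_k = k/191, giving u_95 = 95/191.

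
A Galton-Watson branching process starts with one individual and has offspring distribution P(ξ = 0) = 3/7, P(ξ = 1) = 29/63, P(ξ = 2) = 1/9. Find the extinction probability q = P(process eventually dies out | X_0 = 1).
q = 1

Mean offspring μ = 0·3/7 + 1·29/63 + 2·1/9 = 43/63 ≤ 1. For μ ≤ 1 with offspring not concentrated at 1, the Galton-Watson process goes extinct almost surely, so q = 1.
(Algebraic check: The pgf is f(s) = 3/7 + 29/63·s + 1/9·s². The extinction probability q is the smallest fixed point of f in [0, 1]. Setting s = f(s):
  1/9·s² + (29/63 − 1)·s + 3/7 = 0
  1/9·s² − (3/7 + 1/9)·s + 3/7 = 0
which factors as (s − 1)·(1/9·s − 3/7) = 0, giving roots s = 1 and s = (3/7)/(1/9) = 27/7. Since 27/7 ≥ 1, the smallest root in [0, 1] is s = 1.)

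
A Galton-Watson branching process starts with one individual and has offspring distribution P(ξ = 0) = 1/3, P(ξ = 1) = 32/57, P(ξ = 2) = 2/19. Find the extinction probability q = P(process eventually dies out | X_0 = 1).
q = 1

Mean offspring μ = 0·1/3 + 1·32/57 + 2·2/19 = 44/57 ≤ 1. For μ ≤ 1 with offspring not concentrated at 1, the Galton-Watson process goes extinct almost surely, so q = 1.
(Algebraic check: The pgf is f(s) = 1/3 + 32/57·s + 2/19·s². The extinction probability q is the smallest fixed point of f in [0, 1]. Setting s = f(s):
  2/19·s² + (32/57 − 1)·s + 1/3 = 0
  2/19·s² − (1/3 + 2/19)·s + 1/3 = 0
which factors as (s − 1)·(2/19·s − 1/3) = 0, giving roots s = 1 and s = (1/3)/(2/19) = 19/6. Since 19/6 ≥ 1, the smallest root in [0, 1] is s = 1.)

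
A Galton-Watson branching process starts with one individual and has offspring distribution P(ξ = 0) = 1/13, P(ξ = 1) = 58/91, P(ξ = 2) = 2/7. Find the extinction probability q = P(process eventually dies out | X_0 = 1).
q = 7/26

The pgf is f(s) = 1/13 + 58/91·s + 2/7·s². The extinction probability q is the smallest fixed point of f in [0, 1]. Setting s = f(s):
  2/7·s² + (58/91 − 1)·s + 1/13 = 0
  2/7·s² − (1/13 + 2/7)·s + 1/13 = 0
which factors as (s − 1)·(2/7·s − 1/13) = 0, giving roots s = 1 and s = (1/13)/(2/7) = 7/26.
Mean offspring μ = 58/91 + 2·2/7 = 110/91 > 1 (supercritical), so q < 1. The extinction probability is the smaller root: q = (1/13)/(2/7) = 7/26.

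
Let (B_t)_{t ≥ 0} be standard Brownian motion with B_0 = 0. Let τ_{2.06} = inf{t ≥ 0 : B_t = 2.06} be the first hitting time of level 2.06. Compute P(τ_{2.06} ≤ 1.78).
P(τ_{2.06} ≤ 1.78) = 2(1 − Φ(2.06/√1.78)) = 2(1 − Φ(1.5440)) ≈ 0.1226

By the reflection principle for standard BM, P(τ_b ≤ t) = 2 · P(B_t ≥ b). Since B_t ~ N(0, t), P(B_t ≥ 2.06) = 1 − Φ(2.06/√t) = 1 − Φ(2.06/√1.78) = 1 − Φ(1.5440) ≈ 0.06129. Doubling: P(τ_{2.06} ≤ 1.78) ≈ 2 · 0.06129 = 0.12258 ≈ 0.1226.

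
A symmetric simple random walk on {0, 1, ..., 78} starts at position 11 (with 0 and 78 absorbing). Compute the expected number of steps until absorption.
E[τ | X_0 = 11] = 737

Let v_k = E[τ | X_0 = k]. Boundary: v_0 = v_78 = 0. Recurrence: v_k = 1 + (v_{k-1} + v_{k+1})/2 for 1 ≤ k ≤ 77. The particular solution to v_k − (v_{k-1} + v_{k+1})/2 = 1 is v_k = −k^2. Adding homogeneous solution A + B k and matching boundaries gives v_k = k (78 − k). Substituting k = 11: v_11 = 11 · 67 = 737.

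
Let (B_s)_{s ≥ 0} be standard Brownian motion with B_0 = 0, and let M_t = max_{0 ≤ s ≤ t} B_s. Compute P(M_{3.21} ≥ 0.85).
P(M_{3.21} ≥ 0.85) = 2·P(B_{3.21} ≥ 0.85) = 2(1 − Φ(0.85/√3.21)) ≈ 0.6352

By the reflection principle for Brownian motion, P(M_t ≥ a) = 2 · P(B_t ≥ a) for a ≥ 0. Since B_t ~ N(0, t), P(B_t ≥ 0.85) = 1 − Φ(0.85/√t) = 1 − Φ(0.85/√3.21) = 1 − Φ(0.4744). So
  P(M_{3.21} ≥ 0.85) = 2(1 − Φ(0.4744)) ≈ 0.6352.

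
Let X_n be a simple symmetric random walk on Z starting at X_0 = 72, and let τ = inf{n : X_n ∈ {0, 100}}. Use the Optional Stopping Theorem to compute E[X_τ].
E[X_τ] = 72

X_n is a martingale and τ is a bounded-mean stopping time (indeed τ is finite a.s. with bounded expectation since the walk is in a bounded region). By the OST, E[X_τ] = E[X_0] = 72. Equivalently: E[X_τ] = 100 · P(hit 100 first) + 0 · P(hit 0 first) = 100 · (72/100) = 72.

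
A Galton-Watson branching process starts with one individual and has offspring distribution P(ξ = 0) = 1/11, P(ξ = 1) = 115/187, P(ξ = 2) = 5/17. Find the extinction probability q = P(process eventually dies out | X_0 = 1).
q = 17/55

The pgf is f(s) = 1/11 + 115/187·s + 5/17·s². The extinction probability q is the smallest fixed point of f in [0, 1]. Setting s = f(s):
  5/17·s² + (115/187 − 1)·s + 1/11 = 0
  5/17·s² − (1/11 + 5/17)·s + 1/11 = 0
which factors as (s − 1)·(5/17·s − 1/11) = 0, giving roots s = 1 and s = (1/11)/(5/17) = 17/55.
Mean offspring μ = 115/187 + 2·5/17 = 225/187 > 1 (supercritical), so q < 1. The extinction probability is the smaller root: q = (1/11)/(5/17) = 17/55.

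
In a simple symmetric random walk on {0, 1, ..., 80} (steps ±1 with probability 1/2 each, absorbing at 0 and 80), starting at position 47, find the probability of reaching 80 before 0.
P(hit 80 before 0) = 47/80

Let u_k = P(hit 80 before 0 | start at k). Then u_0 = 0, u_80 = 1, and u_k = u_{k-1}/2 + u_{k+1}/2 for 1 ≤ k ≤ 79. This harmonic recurrence is solved by u_k = k/80, giving u_47 = 47/80.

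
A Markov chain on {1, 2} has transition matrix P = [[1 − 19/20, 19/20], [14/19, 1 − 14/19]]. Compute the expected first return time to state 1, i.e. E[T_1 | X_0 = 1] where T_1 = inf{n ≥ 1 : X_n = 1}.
E[T_1 | X_0 = 1] = 1/π_1 = 641/280

For an irreducible recurrent Markov chain with stationary distribution π, E[T_i | X_0 = i] = 1/π_i (Kac's formula). Here π_1 = (14/19)/(19/20 + 14/19) = (14/19)/(641/380) = 280/641, so E[T_1 | X_0 = 1] = 1/π_1 = (19/20 + 14/19)/(14/19) = (641/380)/(14/19) = 641/280.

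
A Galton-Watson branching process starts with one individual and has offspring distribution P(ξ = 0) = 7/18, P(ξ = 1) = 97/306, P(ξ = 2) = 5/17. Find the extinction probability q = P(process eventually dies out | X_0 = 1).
q = 1

Mean offspring μ = 0·7/18 + 1·97/306 + 2·5/17 = 277/306 ≤ 1. For μ ≤ 1 with offspring not concentrated at 1, the Galton-Watson process goes extinct almost surely, so q = 1.
(Algebraic check: The pgf is f(s) = 7/18 + 97/306·s + 5/17·s². The extinction probability q is the smallest fixed point of f in [0, 1]. Setting s = f(s):
  5/17·s² + (97/306 − 1)·s + 7/18 = 0
  5/17·s² − (7/18 + 5/17)·s + 7/18 = 0
which factors as (s − 1)·(5/17·s − 7/18) = 0, giving roots s = 1 and s = (7/18)/(5/17) = 119/90. Since 119/90 ≥ 1, the smallest root in [0, 1] is s = 1.)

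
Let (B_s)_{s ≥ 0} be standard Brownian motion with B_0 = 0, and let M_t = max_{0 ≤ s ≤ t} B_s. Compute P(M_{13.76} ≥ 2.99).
P(M_{13.76} ≥ 2.99) = 2·P(B_{13.76} ≥ 2.99) = 2(1 − Φ(2.99/√13.76)) ≈ 0.4202

By the reflection principle for Brownian motion, P(M_t ≥ a) = 2 · P(B_t ≥ a) for a ≥ 0. Since B_t ~ N(0, t), P(B_t ≥ 2.99) = 1 − Φ(2.99/√t) = 1 − Φ(2.99/√13.76) = 1 − Φ(0.8060). So
  P(M_{13.76} ≥ 2.99) = 2(1 − Φ(0.8060)) ≈ 0.4202.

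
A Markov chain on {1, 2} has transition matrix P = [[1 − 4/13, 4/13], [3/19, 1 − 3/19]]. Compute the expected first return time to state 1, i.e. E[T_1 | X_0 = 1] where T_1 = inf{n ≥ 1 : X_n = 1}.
E[T_1 | X_0 = 1] = 1/π_1 = 115/39

For an irreducible recurrent Markov chain with stationary distribution π, E[T_i | X_0 = i] = 1/π_i (Kac's formula). Here π_1 = (3/19)/(4/13 + 3/19) = (3/19)/(115/247) = 39/115, so E[T_1 | X_0 = 1] = 1/π_1 = (4/13 + 3/19)/(3/19) = (115/247)/(3/19) = 115/39.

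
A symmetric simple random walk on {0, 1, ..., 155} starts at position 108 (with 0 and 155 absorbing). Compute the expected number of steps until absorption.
E[τ | X_0 = 108] = 5076

Let v_k = E[τ | X_0 = k]. Boundary: v_0 = v_155 = 0. Recurrence: v_k = 1 + (v_{k-1} + v_{k+1})/2 for 1 ≤ k ≤ 154. The particular solution to v_k − (v_{k-1} + v_{k+1})/2 = 1 is v_k = −k^2. Adding homogeneous solution A + B k and matching boundaries gives v_k = k (155 − k). Substituting k = 108: v_108 = 108 · 47 = 5076.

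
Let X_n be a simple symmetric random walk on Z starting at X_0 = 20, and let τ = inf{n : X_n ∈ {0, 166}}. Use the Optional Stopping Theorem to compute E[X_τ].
E[X_τ] = 20

X_n is a martingale and τ is a bounded-mean stopping time (indeed τ is finite a.s. with bounded expectation since the walk is in a bounded region). By the OST, E[X_τ] = E[X_0] = 20. Equivalently: E[X_τ] = 166 · P(hit 166 first) + 0 · P(hit 0 first) = 166 · (20/166) = 20.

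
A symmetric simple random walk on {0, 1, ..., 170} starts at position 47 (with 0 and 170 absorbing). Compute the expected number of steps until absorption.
E[τ | X_0 = 47] = 5781

Let v_k = E[τ | X_0 = k]. Boundary: v_0 = v_170 = 0. Recurrence: v_k = 1 + (v_{k-1} + v_{k+1})/2 for 1 ≤ k ≤ 169. The particular solution to v_k − (v_{k-1} + v_{k+1})/2 = 1 is v_k = −k^2. Adding homogeneous solution A + B k and matching boundaries gives v_k = k (170 − k). Substituting k = 47: v_47 = 47 · 123 = 5781.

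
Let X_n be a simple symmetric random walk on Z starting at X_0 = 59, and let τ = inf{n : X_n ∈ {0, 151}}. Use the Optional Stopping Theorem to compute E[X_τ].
E[X_τ] = 59

X_n is a martingale and τ is a bounded-mean stopping time (indeed τ is finite a.s. with bounded expectation since the walk is in a bounded region). By the OST, E[X_τ] = E[X_0] = 59. Equivalently: E[X_τ] = 151 · P(hit 151 first) + 0 · P(hit 0 first) = 151 · (59/151) = 59.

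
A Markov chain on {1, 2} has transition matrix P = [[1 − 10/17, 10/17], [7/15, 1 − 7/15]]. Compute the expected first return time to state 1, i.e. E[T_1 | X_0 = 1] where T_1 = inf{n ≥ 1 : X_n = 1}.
E[T_1 | X_0 = 1] = 1/π_1 = 269/119

For an irreducible recurrent Markov chain with stationary distribution π, E[T_i | X_0 = i] = 1/π_i (Kac's formula). Here π_1 = (7/15)/(10/17 + 7/15) = (7/15)/(269/255) = 119/269, so E[T_1 | X_0 = 1] = 1/π_1 = (10/17 + 7/15)/(7/15) = (269/255)/(7/15) = 269/119.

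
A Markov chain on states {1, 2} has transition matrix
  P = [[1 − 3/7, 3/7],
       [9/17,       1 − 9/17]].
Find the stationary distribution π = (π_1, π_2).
π_1 = 21/38, π_2 = 17/38

Solve πP = π with π_1 + π_2 = 1. From πP = π: π_1 · (1 − 3/7) + π_2 · 9/17 = π_1 ⇒ π_2 · 9/17 = π_1 · 3/7 ⇒ π_2/π_1 = (3/7)/(9/17) = 17/21. Together with π_1 + π_2 = 1:
  π_1 = (9/17)/(3/7 + 9/17) = (9/17)/(114/119) = 21/38,
  π_2 = (3/7)/(3/7 + 9/17) = (3/7)/(114/119) = 17/38.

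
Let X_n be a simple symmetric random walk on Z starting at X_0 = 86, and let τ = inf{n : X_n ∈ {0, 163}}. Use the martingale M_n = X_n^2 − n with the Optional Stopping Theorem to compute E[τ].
E[τ] = 6622

M_n = X_n^2 − n is a martingale (since E[X_{n+1}^2 | F_n] = X_n^2 + 1). By OST (τ has finite mean in a bounded region), E[M_τ] = E[M_0] = X_0^2 − 0 = 86^2 = 7396. Also E[M_τ] = E[X_τ^2] − E[τ]. The walk exits at 0 or 163, with P(hit 163 first) = 86/163, so E[X_τ^2] = 163^2 · 86/163 + 0 = 14018. Thus E[τ] = E[X_τ^2] − E[M_τ] = 14018 − 7396 = 6622 = 86(163 − 86) = 6622.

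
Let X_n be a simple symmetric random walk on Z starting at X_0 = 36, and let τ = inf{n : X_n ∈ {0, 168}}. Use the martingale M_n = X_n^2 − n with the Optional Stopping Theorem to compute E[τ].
E[τ] = 4752

M_n = X_n^2 − n is a martingale (since E[X_{n+1}^2 | F_n] = X_n^2 + 1). By OST (τ has finite mean in a bounded region), E[M_τ] = E[M_0] = X_0^2 − 0 = 36^2 = 1296. Also E[M_τ] = E[X_τ^2] − E[τ]. The walk exits at 0 or 168, with P(hit 168 first) = 36/168, so E[X_τ^2] = 168^2 · 36/168 + 0 = 6048. Thus E[τ] = E[X_τ^2] − E[M_τ] = 6048 − 1296 = 4752 = 36(168 − 36) = 4752.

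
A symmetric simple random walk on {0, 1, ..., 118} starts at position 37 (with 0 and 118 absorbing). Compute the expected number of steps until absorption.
E[τ | X_0 = 37] = 2997

Let v_k = E[τ | X_0 = k]. Boundary: v_0 = v_118 = 0. Recurrence: v_k = 1 + (v_{k-1} + v_{k+1})/2 for 1 ≤ k ≤ 117. The particular solution to v_k − (v_{k-1} + v_{k+1})/2 = 1 is v_k = −k^2. Adding homogeneous solution A + B k and matching boundaries gives v_k = k (118 − k). Substituting k = 37: v_37 = 37 · 81 = 2997.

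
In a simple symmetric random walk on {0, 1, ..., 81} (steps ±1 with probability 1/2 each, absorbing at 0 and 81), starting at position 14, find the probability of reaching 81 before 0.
P(hit 81 before 0) = 14/81

Let u_k = P(hit 81 before 0 | start at k). Then u_0 = 0, u_81 = 1, and u_k = u_{k-1}/2 + u_{k+1}/2 for 1 ≤ k ≤ 80. This harmonic recurrence is solved by u_k = k/81, giving u_14 = 14/81.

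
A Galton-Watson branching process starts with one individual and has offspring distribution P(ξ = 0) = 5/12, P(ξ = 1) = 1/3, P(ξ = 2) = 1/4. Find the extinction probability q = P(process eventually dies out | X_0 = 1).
q = 1

Mean offspring μ = 0·5/12 + 1·1/3 + 2·1/4 = 5/6 ≤ 1. For μ ≤ 1 with offspring not concentrated at 1, the Galton-Watson process goes extinct almost surely, so q = 1.
(Algebraic check: The pgf is f(s) = 5/12 + 1/3·s + 1/4·s². The extinction probability q is the smallest fixed point of f in [0, 1]. Setting s = f(s):
  1/4·s² + (1/3 − 1)·s + 5/12 = 0
  1/4·s² − (5/12 + 1/4)·s + 5/12 = 0
which factors as (s − 1)·(1/4·s − 5/12) = 0, giving roots s = 1 and s = (5/12)/(1/4) = 5/3. Since 5/3 ≥ 1, the smallest root in [0, 1] is s = 1.)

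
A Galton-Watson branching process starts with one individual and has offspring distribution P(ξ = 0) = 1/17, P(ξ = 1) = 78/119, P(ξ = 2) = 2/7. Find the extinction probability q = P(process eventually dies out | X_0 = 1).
q = 7/34

The pgf is f(s) = 1/17 + 78/119·s + 2/7·s². The extinction probability q is the smallest fixed point of f in [0, 1]. Setting s = f(s):
  2/7·s² + (78/119 − 1)·s + 1/17 = 0
  2/7·s² − (1/17 + 2/7)·s + 1/17 = 0
which factors as (s − 1)·(2/7·s − 1/17) = 0, giving roots s = 1 and s = (1/17)/(2/7) = 7/34.
Mean offspring μ = 78/119 + 2·2/7 = 146/119 > 1 (supercritical), so q < 1. The extinction probability is the smaller root: q = (1/17)/(2/7) = 7/34.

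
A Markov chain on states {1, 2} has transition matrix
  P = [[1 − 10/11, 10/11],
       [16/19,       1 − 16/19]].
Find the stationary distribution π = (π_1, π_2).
π_1 = 88/183, π_2 = 95/183

Solve πP = π with π_1 + π_2 = 1. From πP = π: π_1 · (1 − 10/11) + π_2 · 16/19 = π_1 ⇒ π_2 · 16/19 = π_1 · 10/11 ⇒ π_2/π_1 = (10/11)/(16/19) = 95/88. Together with π_1 + π_2 = 1:
  π_1 = (16/19)/(10/11 + 16/19) = (16/19)/(366/209) = 88/183,
  π_2 = (10/11)/(10/11 + 16/19) = (10/11)/(366/209) = 95/183.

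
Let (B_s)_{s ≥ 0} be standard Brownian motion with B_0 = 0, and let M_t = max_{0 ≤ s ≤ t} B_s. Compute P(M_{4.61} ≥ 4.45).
P(M_{4.61} ≥ 4.45) = 2·P(B_{4.61} ≥ 4.45) = 2(1 − Φ(4.45/√4.61)) ≈ 0.0382

By the reflection principle for Brownian motion, P(M_t ≥ a) = 2 · P(B_t ≥ a) for a ≥ 0. Since B_t ~ N(0, t), P(B_t ≥ 4.45) = 1 − Φ(4.45/√t) = 1 − Φ(4.45/√4.61) = 1 − Φ(2.0726). So
  P(M_{4.61} ≥ 4.45) = 2(1 − Φ(2.0726)) ≈ 0.0382.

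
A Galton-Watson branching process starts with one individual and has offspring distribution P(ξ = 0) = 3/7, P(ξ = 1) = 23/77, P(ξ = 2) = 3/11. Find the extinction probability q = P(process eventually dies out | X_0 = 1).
q = 1

Mean offspring μ = 0·3/7 + 1·23/77 + 2·3/11 = 65/77 ≤ 1. For μ ≤ 1 with offspring not concentrated at 1, the Galton-Watson process goes extinct almost surely, so q = 1.
(Algebraic check: The pgf is f(s) = 3/7 + 23/77·s + 3/11·s². The extinction probability q is the smallest fixed point of f in [0, 1]. Setting s = f(s):
  3/11·s² + (23/77 − 1)·s + 3/7 = 0
  3/11·s² − (3/7 + 3/11)·s + 3/7 = 0
which factors as (s − 1)·(3/11·s − 3/7) = 0, giving roots s = 1 and s = (3/7)/(3/11) = 11/7. Since 11/7 ≥ 1, the smallest root in [0, 1] is s = 1.)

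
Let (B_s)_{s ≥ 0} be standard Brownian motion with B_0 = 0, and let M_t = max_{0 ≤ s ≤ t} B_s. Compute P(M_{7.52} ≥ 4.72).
P(M_{7.52} ≥ 4.72) = 2·P(B_{7.52} ≥ 4.72) = 2(1 − Φ(4.72/√7.52)) ≈ 0.0852

By the reflection principle for Brownian motion, P(M_t ≥ a) = 2 · P(B_t ≥ a) for a ≥ 0. Since B_t ~ N(0, t), P(B_t ≥ 4.72) = 1 − Φ(4.72/√t) = 1 − Φ(4.72/√7.52) = 1 − Φ(1.7212). So
  P(M_{7.52} ≥ 4.72) = 2(1 − Φ(1.7212)) ≈ 0.0852.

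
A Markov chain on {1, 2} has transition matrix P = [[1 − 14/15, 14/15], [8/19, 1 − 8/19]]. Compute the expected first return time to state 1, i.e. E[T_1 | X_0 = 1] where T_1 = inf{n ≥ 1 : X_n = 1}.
E[T_1 | X_0 = 1] = 1/π_1 = 193/60

For an irreducible recurrent Markov chain with stationary distribution π, E[T_i | X_0 = i] = 1/π_i (Kac's formula). Here π_1 = (8/19)/(14/15 + 8/19) = (8/19)/(386/285) = 60/193, so E[T_1 | X_0 = 1] = 1/π_1 = (14/15 + 8/19)/(8/19) = (386/285)/(8/19) = 193/60.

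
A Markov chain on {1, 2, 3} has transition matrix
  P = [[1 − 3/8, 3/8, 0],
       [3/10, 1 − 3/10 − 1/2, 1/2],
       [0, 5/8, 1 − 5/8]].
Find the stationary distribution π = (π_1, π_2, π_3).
π = (4/13, 5/13, 4/13)

This is a birth-death chain on three states, which satisfies detailed balance: π_1 · P_{12} = π_2 · P_{21} and π_2 · P_{23} = π_3 · P_{32}.
From π_1 · 3/8 = π_2 · 3/10: π_2/π_1 = (3/8)/(3/10) = 5/4.
From π_2 · 1/2 = π_3 · 5/8: π_3/π_2 = (1/2)/(5/8) = 4/5.
Take π_1 proportional to 1; then unnormalized π = (1, 5/4, 1). Normalize by dividing by the sum 13/4:
  π = (4/13, 5/13, 4/13).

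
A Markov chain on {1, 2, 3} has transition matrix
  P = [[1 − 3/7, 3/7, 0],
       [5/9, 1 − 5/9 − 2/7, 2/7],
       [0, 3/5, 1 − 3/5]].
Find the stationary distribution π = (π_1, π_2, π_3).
π = (245/524, 189/524, 45/262)

This is a birth-death chain on three states, which satisfies detailed balance: π_1 · P_{12} = π_2 · P_{21} and π_2 · P_{23} = π_3 · P_{32}.
From π_1 · 3/7 = π_2 · 5/9: π_2/π_1 = (3/7)/(5/9) = 27/35.
From π_2 · 2/7 = π_3 · 3/5: π_3/π_2 = (2/7)/(3/5) = 10/21.
Take π_1 proportional to 1; then unnormalized π = (1, 27/35, 18/49). Normalize by dividing by the sum 524/245:
  π = (245/524, 189/524, 45/262).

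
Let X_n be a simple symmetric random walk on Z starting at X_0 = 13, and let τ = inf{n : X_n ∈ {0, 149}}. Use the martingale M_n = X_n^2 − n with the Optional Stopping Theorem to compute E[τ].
E[τ] = 1768

M_n = X_n^2 − n is a martingale (since E[X_{n+1}^2 | F_n] = X_n^2 + 1). By OST (τ has finite mean in a bounded region), E[M_τ] = E[M_0] = X_0^2 − 0 = 13^2 = 169. Also E[M_τ] = E[X_τ^2] − E[τ]. The walk exits at 0 or 149, with P(hit 149 first) = 13/149, so E[X_τ^2] = 149^2 · 13/149 + 0 = 1937. Thus E[τ] = E[X_τ^2] − E[M_τ] = 1937 − 169 = 1768 = 13(149 − 13) = 1768.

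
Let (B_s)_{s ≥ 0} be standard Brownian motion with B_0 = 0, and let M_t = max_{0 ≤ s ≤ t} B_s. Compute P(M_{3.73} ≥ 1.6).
P(M_{3.73} ≥ 1.6) = 2·P(B_{3.73} ≥ 1.6) = 2(1 − Φ(1.6/√3.73)) ≈ 0.4074

By the reflection principle for Brownian motion, P(M_t ≥ a) = 2 · P(B_t ≥ a) for a ≥ 0. Since B_t ~ N(0, t), P(B_t ≥ 1.6) = 1 − Φ(1.6/√t) = 1 − Φ(1.6/√3.73) = 1 − Φ(0.8284). So
  P(M_{3.73} ≥ 1.6) = 2(1 − Φ(0.8284)) ≈ 0.4074.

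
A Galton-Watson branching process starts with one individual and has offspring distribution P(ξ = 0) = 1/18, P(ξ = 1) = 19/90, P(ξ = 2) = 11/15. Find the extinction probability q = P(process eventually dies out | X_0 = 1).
q = 5/66

The pgf is f(s) = 1/18 + 19/90·s + 11/15·s². The extinction probability q is the smallest fixed point of f in [0, 1]. Setting s = f(s):
  11/15·s² + (19/90 − 1)·s + 1/18 = 0
  11/15·s² − (1/18 + 11/15)·s + 1/18 = 0
which factors as (s − 1)·(11/15·s − 1/18) = 0, giving roots s = 1 and s = (1/18)/(11/15) = 5/66.
Mean offspring μ = 19/90 + 2·11/15 = 151/90 > 1 (supercritical), so q < 1. The extinction probability is the smaller root: q = (1/18)/(11/15) = 5/66.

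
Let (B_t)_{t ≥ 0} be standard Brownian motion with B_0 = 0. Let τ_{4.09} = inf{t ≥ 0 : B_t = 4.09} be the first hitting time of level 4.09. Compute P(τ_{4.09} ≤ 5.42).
P(τ_{4.09} ≤ 5.42) = 2(1 − Φ(4.09/√5.42)) = 2(1 − Φ(1.7568)) ≈ 0.0790

By the reflection principle for standard BM, P(τ_b ≤ t) = 2 · P(B_t ≥ b). Since B_t ~ N(0, t), P(B_t ≥ 4.09) = 1 − Φ(4.09/√t) = 1 − Φ(4.09/√5.42) = 1 − Φ(1.7568) ≈ 0.03948. Doubling: P(τ_{4.09} ≤ 5.42) ≈ 2 · 0.03948 = 0.07896 ≈ 0.0790.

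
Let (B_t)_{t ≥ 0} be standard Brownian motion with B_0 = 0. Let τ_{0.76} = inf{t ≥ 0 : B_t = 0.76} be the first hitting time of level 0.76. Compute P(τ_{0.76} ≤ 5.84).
P(τ_{0.76} ≤ 5.84) = 2(1 − Φ(0.76/√5.84)) = 2(1 − Φ(0.3145)) ≈ 0.7531

By the reflection principle for standard BM, P(τ_b ≤ t) = 2 · P(B_t ≥ b). Since B_t ~ N(0, t), P(B_t ≥ 0.76) = 1 − Φ(0.76/√t) = 1 − Φ(0.76/√5.84) = 1 − Φ(0.3145) ≈ 0.37657. Doubling: P(τ_{0.76} ≤ 5.84) ≈ 2 · 0.37657 = 0.75314 ≈ 0.7531.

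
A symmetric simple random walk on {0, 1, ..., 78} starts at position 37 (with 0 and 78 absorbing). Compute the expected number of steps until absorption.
E[τ | X_0 = 37] = 1517

Let v_k = E[τ | X_0 = k]. Boundary: v_0 = v_78 = 0. Recurrence: v_k = 1 + (v_{k-1} + v_{k+1})/2 for 1 ≤ k ≤ 77. The particular solution to v_k − (v_{k-1} + v_{k+1})/2 = 1 is v_k = −k^2. Adding homogeneous solution A + B k and matching boundaries gives v_k = k (78 − k). Substituting k = 37: v_37 = 37 · 41 = 1517.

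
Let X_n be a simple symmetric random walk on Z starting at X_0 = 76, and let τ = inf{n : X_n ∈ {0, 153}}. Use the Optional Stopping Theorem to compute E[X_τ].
E[X_τ] = 76

X_n is a martingale and τ is a bounded-mean stopping time (indeed τ is finite a.s. with bounded expectation since the walk is in a bounded region). By the OST, E[X_τ] = E[X_0] = 76. Equivalently: E[X_τ] = 153 · P(hit 153 first) + 0 · P(hit 0 first) = 153 · (76/153) = 76.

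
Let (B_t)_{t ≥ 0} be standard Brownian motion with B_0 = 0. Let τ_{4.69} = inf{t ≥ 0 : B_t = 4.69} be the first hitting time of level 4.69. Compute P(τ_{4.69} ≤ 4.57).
P(τ_{4.69} ≤ 4.57) = 2(1 − Φ(4.69/√4.57)) = 2(1 − Φ(2.1939)) ≈ 0.0282

By the reflection principle for standard BM, P(τ_b ≤ t) = 2 · P(B_t ≥ b). Since B_t ~ N(0, t), P(B_t ≥ 4.69) = 1 − Φ(4.69/√t) = 1 − Φ(4.69/√4.57) = 1 − Φ(2.1939) ≈ 0.01412. Doubling: P(τ_{4.69} ≤ 4.57) ≈ 2 · 0.01412 = 0.02824 ≈ 0.0282.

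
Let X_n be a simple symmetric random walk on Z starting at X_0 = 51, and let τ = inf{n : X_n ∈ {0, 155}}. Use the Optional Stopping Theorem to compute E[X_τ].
E[X_τ] = 51

X_n is a martingale and τ is a bounded-mean stopping time (indeed τ is finite a.s. with bounded expectation since the walk is in a bounded region). By the OST, E[X_τ] = E[X_0] = 51. Equivalently: E[X_τ] = 155 · P(hit 155 first) + 0 · P(hit 0 first) = 155 · (51/155) = 51.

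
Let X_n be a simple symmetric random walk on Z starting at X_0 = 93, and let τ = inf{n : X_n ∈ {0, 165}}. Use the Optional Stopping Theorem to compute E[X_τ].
E[X_τ] = 93

X_n is a martingale and τ is a bounded-mean stopping time (indeed τ is finite a.s. with bounded expectation since the walk is in a bounded region). By the OST, E[X_τ] = E[X_0] = 93. Equivalently: E[X_τ] = 165 · P(hit 165 first) + 0 · P(hit 0 first) = 165 · (93/165) = 93.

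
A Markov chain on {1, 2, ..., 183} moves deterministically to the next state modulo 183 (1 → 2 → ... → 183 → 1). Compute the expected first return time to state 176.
E[T_176 | X_0 = 176] = 183

The chain cycles deterministically, so starting at state 176 it returns in exactly 183 steps. Equivalently, the stationary distribution is uniform π_j = 1/183 for every state j, so by Kac's formula E[T_176] = 1/π_176 = 183.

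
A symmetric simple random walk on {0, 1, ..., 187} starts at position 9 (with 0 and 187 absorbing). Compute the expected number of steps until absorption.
E[τ | X_0 = 9] = 1602

Let v_k = E[τ | X_0 = k]. Boundary: v_0 = v_187 = 0. Recurrence: v_k = 1 + (v_{k-1} + v_{k+1})/2 for 1 ≤ k ≤ 186. The particular solution to v_k − (v_{k-1} + v_{k+1})/2 = 1 is v_k = −k^2. Adding homogeneous solution A + B k and matching boundaries gives v_k = k (187 − k). Substituting k = 9: v_9 = 9 · 178 = 1602.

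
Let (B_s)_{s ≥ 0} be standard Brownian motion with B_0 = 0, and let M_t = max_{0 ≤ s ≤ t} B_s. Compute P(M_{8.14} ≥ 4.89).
P(M_{8.14} ≥ 4.89) = 2·P(B_{8.14} ≥ 4.89) = 2(1 − Φ(4.89/√8.14)) ≈ 0.0865

By the reflection principle for Brownian motion, P(M_t ≥ a) = 2 · P(B_t ≥ a) for a ≥ 0. Since B_t ~ N(0, t), P(B_t ≥ 4.89) = 1 − Φ(4.89/√t) = 1 − Φ(4.89/√8.14) = 1 − Φ(1.7139). So
  P(M_{8.14} ≥ 4.89) = 2(1 − Φ(1.7139)) ≈ 0.0865.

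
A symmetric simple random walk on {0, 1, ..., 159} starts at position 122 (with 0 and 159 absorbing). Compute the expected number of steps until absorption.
E[τ | X_0 = 122] = 4514

Let v_k = E[τ | X_0 = k]. Boundary: v_0 = v_159 = 0. Recurrence: v_k = 1 + (v_{k-1} + v_{k+1})/2 for 1 ≤ k ≤ 158. The particular solution to v_k − (v_{k-1} + v_{k+1})/2 = 1 is v_k = −k^2. Adding homogeneous solution A + B k and matching boundaries gives v_k = k (159 − k). Substituting k = 122: v_122 = 122 · 37 = 4514.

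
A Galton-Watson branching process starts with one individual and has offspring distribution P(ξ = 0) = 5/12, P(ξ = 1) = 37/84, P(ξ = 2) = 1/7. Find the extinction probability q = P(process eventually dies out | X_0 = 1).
q = 1

Mean offspring μ = 0·5/12 + 1·37/84 + 2·1/7 = 61/84 ≤ 1. For μ ≤ 1 with offspring not concentrated at 1, the Galton-Watson process goes extinct almost surely, so q = 1.
(Algebraic check: The pgf is f(s) = 5/12 + 37/84·s + 1/7·s². The extinction probability q is the smallest fixed point of f in [0, 1]. Setting s = f(s):
  1/7·s² + (37/84 − 1)·s + 5/12 = 0
  1/7·s² − (5/12 + 1/7)·s + 5/12 = 0
which factors as (s − 1)·(1/7·s − 5/12) = 0, giving roots s = 1 and s = (5/12)/(1/7) = 35/12. Since 35/12 ≥ 1, the smallest root in [0, 1] is s = 1.)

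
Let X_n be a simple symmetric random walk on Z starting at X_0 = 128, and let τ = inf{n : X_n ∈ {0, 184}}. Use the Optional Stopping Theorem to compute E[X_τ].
E[X_τ] = 128

X_n is a martingale and τ is a bounded-mean stopping time (indeed τ is finite a.s. with bounded expectation since the walk is in a bounded region). By the OST, E[X_τ] = E[X_0] = 128. Equivalently: E[X_τ] = 184 · P(hit 184 first) + 0 · P(hit 0 first) = 184 · (128/184) = 128.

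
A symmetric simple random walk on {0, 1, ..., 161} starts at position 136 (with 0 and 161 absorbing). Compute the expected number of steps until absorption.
E[τ | X_0 = 136] = 3400

Let v_k = E[τ | X_0 = k]. Boundary: v_0 = v_161 = 0. Recurrence: v_k = 1 + (v_{k-1} + v_{k+1})/2 for 1 ≤ k ≤ 160. The particular solution to v_k − (v_{k-1} + v_{k+1})/2 = 1 is v_k = −k^2. Adding homogeneous solution A + B k and matching boundaries gives v_k = k (161 − k). Substituting k = 136: v_136 = 136 · 25 = 3400.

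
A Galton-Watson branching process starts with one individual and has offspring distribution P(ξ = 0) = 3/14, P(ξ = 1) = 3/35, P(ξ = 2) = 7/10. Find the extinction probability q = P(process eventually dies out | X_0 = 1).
q = 15/49

The pgf is f(s) = 3/14 + 3/35·s + 7/10·s². The extinction probability q is the smallest fixed point of f in [0, 1]. Setting s = f(s):
  7/10·s² + (3/35 − 1)·s + 3/14 = 0
  7/10·s² − (3/14 + 7/10)·s + 3/14 = 0
which factors as (s − 1)·(7/10·s − 3/14) = 0, giving roots s = 1 and s = (3/14)/(7/10) = 15/49.
Mean offspring μ = 3/35 + 2·7/10 = 52/35 > 1 (supercritical), so q < 1. The extinction probability is the smaller root: q = (3/14)/(7/10) = 15/49.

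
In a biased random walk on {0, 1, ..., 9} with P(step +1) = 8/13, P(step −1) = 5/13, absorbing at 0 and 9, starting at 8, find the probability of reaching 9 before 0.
P(hit 9 before 0) = (1 − (5/8)^8) / (1 − (5/8)^9) = 43697576/44088201

Let u_k denote P(reach 9 before 0 | start at k). Boundary: u_0 = 0, u_9 = 1. Recurrence: u_k = 8/13·u_{k+1} + 5/13·u_{k-1} for 1 ≤ k ≤ 8. Try u_k = A + B·r^k with r = q/p = (5/13)/(8/13) = 5/8. Substitution satisfies the recurrence; boundary conditions give:
  u_k = (1 − r^k) / (1 − r^N) = (1 − (5/8)^8) / (1 − (5/8)^9) = 43697576/44088201.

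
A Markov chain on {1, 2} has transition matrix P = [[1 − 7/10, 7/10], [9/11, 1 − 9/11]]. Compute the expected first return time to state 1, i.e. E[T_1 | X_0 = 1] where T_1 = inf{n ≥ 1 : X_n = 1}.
E[T_1 | X_0 = 1] = 1/π_1 = 167/90

For an irreducible recurrent Markov chain with stationary distribution π, E[T_i | X_0 = i] = 1/π_i (Kac's formula). Here π_1 = (9/11)/(7/10 + 9/11) = (9/11)/(167/110) = 90/167, so E[T_1 | X_0 = 1] = 1/π_1 = (7/10 + 9/11)/(9/11) = (167/110)/(9/11) = 167/90.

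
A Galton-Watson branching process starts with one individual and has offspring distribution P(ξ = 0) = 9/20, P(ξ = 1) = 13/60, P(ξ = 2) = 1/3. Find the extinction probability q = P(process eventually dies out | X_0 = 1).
q = 1

Mean offspring μ = 0·9/20 + 1·13/60 + 2·1/3 = 53/60 ≤ 1. For μ ≤ 1 with offspring not concentrated at 1, the Galton-Watson process goes extinct almost surely, so q = 1.
(Algebraic check: The pgf is f(s) = 9/20 + 13/60·s + 1/3·s². The extinction probability q is the smallest fixed point of f in [0, 1]. Setting s = f(s):
  1/3·s² + (13/60 − 1)·s + 9/20 = 0
  1/3·s² − (9/20 + 1/3)·s + 9/20 = 0
which factors as (s − 1)·(1/3·s − 9/20) = 0, giving roots s = 1 and s = (9/20)/(1/3) = 27/20. Since 27/20 ≥ 1, the smallest root in [0, 1] is s = 1.)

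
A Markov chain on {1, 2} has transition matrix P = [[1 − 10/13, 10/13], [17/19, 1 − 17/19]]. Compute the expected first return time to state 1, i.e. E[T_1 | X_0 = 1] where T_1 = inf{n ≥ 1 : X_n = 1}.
E[T_1 | X_0 = 1] = 1/π_1 = 411/221

For an irreducible recurrent Markov chain with stationary distribution π, E[T_i | X_0 = i] = 1/π_i (Kac's formula). Here π_1 = (17/19)/(10/13 + 17/19) = (17/19)/(411/247) = 221/411, so E[T_1 | X_0 = 1] = 1/π_1 = (10/13 + 17/19)/(17/19) = (411/247)/(17/19) = 411/221.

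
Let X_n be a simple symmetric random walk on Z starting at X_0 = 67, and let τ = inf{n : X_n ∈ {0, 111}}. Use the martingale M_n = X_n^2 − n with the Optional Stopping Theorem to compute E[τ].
E[τ] = 2948

M_n = X_n^2 − n is a martingale (since E[X_{n+1}^2 | F_n] = X_n^2 + 1). By OST (τ has finite mean in a bounded region), E[M_τ] = E[M_0] = X_0^2 − 0 = 67^2 = 4489. Also E[M_τ] = E[X_τ^2] − E[τ]. The walk exits at 0 or 111, with P(hit 111 first) = 67/111, so E[X_τ^2] = 111^2 · 67/111 + 0 = 7437. Thus E[τ] = E[X_τ^2] − E[M_τ] = 7437 − 4489 = 2948 = 67(111 − 67) = 2948.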